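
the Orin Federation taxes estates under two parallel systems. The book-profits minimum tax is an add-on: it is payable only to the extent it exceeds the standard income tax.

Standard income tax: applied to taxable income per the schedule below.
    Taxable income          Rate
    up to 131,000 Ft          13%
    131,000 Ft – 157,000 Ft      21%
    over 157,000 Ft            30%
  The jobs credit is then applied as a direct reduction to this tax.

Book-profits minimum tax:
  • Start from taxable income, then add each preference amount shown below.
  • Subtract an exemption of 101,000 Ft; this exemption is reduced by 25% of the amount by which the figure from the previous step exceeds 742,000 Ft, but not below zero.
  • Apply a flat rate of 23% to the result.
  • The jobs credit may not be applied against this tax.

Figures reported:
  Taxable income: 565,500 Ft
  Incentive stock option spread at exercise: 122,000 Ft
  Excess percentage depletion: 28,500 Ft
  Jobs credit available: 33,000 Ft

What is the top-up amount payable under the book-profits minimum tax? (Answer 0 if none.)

29,410 Ft

Book-profits minimum tax:
  Adjusted income: 565,500 Ft + 122,000 Ft + 28,500 Ft = 716,000 Ft
  Exemption: 716,000 Ft ≤ 742,000 Ft, so full 101,000 Ft applies
  Base: 716,000 Ft − 101,000 Ft = 615,000 Ft
  615,000 Ft × 23% = 141,450 Ft

Standard income tax:
  131,000 Ft × 13% = 17,030 Ft
  26,000 Ft × 21% = 5,460 Ft
  408,500 Ft × 30% = 122,550 Ft
  → 145,040 Ft
  Less jobs credit 33,000 Ft → 112,040 Ft

Excess of book-profits minimum tax over standard income tax: 141,450 Ft − 112,040 Ft = 29,410 Ft.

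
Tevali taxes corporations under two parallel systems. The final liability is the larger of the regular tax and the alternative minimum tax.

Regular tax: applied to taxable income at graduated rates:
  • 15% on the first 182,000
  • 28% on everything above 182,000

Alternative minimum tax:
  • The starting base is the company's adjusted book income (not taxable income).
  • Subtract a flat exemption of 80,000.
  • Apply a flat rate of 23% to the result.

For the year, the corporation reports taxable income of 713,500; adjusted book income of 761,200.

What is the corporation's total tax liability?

176,120

Regular tax:
  182,000 × 15% = 27,300
  531,500 × 28% = 148,820
  → 176,120

Alternative minimum tax:
  Base (adjusted book income): 761,200
  Less exemption 80,000 → base 681,200
  681,200 × 23% = 156,676

176,120 > 156,676, so the regular tax governs.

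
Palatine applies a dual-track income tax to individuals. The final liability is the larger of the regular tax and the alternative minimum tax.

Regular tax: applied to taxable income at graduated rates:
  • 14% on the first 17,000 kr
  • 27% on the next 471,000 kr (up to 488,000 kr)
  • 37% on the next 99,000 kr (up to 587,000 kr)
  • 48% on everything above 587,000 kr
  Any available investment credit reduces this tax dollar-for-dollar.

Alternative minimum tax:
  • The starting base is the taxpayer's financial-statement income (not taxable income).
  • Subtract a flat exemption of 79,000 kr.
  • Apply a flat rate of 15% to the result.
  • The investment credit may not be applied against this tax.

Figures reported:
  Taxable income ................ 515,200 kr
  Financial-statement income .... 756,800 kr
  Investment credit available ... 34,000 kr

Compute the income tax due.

Regular tax:
  17,000 kr × 14% = 2,380 kr
  471,000 kr × 27% = 127,170 kr
  27,200 kr × 37% = 10,064 kr
  → 139,614 kr
  Less investment credit 34,000 kr → 105,614 kr

Alternative minimum tax:
  Base (financial-statement income): 756,800 kr
  Less exemption 79,000 kr → base 677,800 kr
  677,800 kr × 15% = 101,670 kr

105,614 kr > 101,670 kr, so the regular tax governs.

105,614 kr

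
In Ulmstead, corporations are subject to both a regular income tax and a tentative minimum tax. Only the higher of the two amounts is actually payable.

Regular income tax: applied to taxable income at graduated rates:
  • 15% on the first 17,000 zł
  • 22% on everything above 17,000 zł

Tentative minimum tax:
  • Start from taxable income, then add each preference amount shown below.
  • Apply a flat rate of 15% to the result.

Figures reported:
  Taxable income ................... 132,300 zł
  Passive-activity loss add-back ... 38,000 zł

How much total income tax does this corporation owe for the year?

27,916 zł

Tentative minimum tax:
  Adjusted income: 132,300 zł + 38,000 zł = 170,300 zł
  170,300 zł × 15% = 25,545 zł

Regular income tax:
  17,000 zł × 15% = 2,550 zł
  115,300 zł × 22% = 25,366 zł
  → 27,916 zł

27,916 zł > 25,545 zł, so the regular income tax governs.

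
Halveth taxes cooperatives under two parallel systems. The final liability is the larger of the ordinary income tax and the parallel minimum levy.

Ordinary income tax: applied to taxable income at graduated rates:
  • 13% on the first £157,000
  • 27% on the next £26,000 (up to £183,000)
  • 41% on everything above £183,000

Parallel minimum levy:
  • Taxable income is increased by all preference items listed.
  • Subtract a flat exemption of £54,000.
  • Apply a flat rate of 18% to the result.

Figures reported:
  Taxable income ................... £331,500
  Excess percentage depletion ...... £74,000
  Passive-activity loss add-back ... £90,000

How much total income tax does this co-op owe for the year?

£88,315

Ordinary income tax:
  £157,000 × 13% = £20,410
  £26,000 × 27% = £7,020
  £148,500 × 41% = £60,885
  → £88,315

Parallel minimum levy:
  Adjusted income: £331,500 + £74,000 + £90,000 = £495,500
  Less exemption £54,000 → base £441,500
  £441,500 × 18% = £79,470

£88,315 > £79,470, so the ordinary income tax governs.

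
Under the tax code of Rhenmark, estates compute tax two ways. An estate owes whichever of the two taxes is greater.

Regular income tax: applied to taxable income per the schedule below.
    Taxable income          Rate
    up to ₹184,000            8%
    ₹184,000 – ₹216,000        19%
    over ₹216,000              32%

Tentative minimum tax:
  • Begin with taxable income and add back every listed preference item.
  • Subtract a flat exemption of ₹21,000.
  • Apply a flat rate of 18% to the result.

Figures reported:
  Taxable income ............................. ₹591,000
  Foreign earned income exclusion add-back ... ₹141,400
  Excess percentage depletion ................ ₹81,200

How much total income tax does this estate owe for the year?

₹142,668

Regular income tax:
  ₹184,000 × 8% = ₹14,720
  ₹32,000 × 19% = ₹6,080
  ₹375,000 × 32% = ₹120,000
  → ₹140,800

Tentative minimum tax:
  Adjusted income: ₹591,000 + ₹141,400 + ₹81,200 = ₹813,600
  Less exemption ₹21,000 → base ₹792,600
  ₹792,600 × 18% = ₹142,668

₹142,668 > ₹140,800, so the tentative minimum tax is the binding amount.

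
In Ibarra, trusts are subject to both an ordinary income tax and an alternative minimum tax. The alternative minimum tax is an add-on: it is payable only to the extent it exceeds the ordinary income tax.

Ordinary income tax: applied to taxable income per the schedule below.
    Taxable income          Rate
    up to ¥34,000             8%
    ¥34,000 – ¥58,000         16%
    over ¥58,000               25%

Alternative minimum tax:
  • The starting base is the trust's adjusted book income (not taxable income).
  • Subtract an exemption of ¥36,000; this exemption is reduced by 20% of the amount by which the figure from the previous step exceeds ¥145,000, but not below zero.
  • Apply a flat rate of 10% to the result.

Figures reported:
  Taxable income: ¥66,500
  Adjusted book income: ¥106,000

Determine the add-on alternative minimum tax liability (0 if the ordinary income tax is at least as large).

Alternative minimum tax:
  Base (adjusted book income): ¥106,000
  Exemption: ¥106,000 ≤ ¥145,000, so full ¥36,000 applies
  Base: ¥106,000 − ¥36,000 = ¥70,000
  ¥70,000 × 10% = ¥7,000

Ordinary income tax:
  ¥34,000 × 8% = ¥2,720
  ¥24,000 × 16% = ¥3,840
  ¥8,500 × 25% = ¥2,125
  → ¥8,685

¥7,000 ≤ ¥8,685, so no add-on is due.

¥0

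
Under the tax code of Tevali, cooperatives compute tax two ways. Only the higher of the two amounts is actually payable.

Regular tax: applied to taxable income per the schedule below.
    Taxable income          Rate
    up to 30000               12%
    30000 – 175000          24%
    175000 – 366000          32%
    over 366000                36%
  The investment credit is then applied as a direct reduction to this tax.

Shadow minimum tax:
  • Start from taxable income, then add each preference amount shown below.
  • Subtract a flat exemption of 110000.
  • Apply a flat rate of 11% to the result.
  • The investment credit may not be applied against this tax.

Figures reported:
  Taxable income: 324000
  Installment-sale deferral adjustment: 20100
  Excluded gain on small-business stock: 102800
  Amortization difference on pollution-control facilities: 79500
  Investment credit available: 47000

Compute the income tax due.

45804

Regular tax:
  30000 × 12% = 3600
  145000 × 24% = 34800
  149000 × 32% = 47680
  → 86080
  Less investment credit 47000 → 39080

Shadow minimum tax:
  Adjusted income: 324000 + 20100 + 102800 + 79500 = 526400
  Less exemption 110000 → base 416400
  416400 × 11% = 45804

45804 > 39080, so the shadow minimum tax is the binding amount.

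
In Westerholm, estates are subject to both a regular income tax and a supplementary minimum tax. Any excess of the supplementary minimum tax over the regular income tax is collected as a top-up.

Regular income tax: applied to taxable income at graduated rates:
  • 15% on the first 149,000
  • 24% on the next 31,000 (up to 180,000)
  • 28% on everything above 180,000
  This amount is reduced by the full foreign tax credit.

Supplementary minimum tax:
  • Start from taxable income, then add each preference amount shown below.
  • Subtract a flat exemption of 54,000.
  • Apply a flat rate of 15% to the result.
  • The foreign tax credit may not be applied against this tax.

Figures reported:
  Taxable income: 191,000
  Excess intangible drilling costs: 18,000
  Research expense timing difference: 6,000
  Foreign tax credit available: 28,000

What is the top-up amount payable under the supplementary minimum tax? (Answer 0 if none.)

Regular income tax:
  149,000 × 15% = 22,350
  31,000 × 24% = 7,440
  11,000 × 28% = 3,080
  → 32,870
  Less foreign tax credit 28,000 → 4,870

Supplementary minimum tax:
  Adjusted income: 191,000 + 18,000 + 6,000 = 215,000
  Less exemption 54,000 → base 161,000
  161,000 × 15% = 24,150

Excess of supplementary minimum tax over regular income tax: 24,150 − 4,870 = 19,280.

19,280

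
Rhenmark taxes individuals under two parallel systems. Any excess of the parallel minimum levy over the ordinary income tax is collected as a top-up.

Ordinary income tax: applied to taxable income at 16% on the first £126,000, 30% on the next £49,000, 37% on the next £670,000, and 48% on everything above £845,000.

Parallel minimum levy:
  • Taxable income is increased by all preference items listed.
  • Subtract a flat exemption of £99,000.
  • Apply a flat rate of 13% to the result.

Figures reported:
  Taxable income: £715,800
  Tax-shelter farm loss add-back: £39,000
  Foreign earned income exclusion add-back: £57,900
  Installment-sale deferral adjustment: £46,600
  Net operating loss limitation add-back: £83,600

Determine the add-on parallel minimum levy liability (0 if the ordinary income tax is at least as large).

£0

Parallel minimum levy:
  Adjusted income: £715,800 + £39,000 + £57,900 + £46,600 + £83,600 = £942,900
  Less exemption £99,000 → base £843,900
  £843,900 × 13% = £109,707

Ordinary income tax:
  £126,000 × 16% = £20,160
  £49,000 × 30% = £14,700
  £540,800 × 37% = £200,096
  → £234,956

£109,707 ≤ £234,956, so no add-on is due.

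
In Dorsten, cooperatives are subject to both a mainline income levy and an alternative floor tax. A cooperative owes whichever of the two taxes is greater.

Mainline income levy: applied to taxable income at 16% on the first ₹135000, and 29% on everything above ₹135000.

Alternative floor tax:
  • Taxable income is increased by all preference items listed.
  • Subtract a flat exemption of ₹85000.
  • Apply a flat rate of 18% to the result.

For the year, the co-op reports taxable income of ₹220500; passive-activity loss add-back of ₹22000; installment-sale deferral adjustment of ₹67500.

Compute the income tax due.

₹46395

Mainline income levy:
  ₹135000 × 16% = ₹21600
  ₹85500 × 29% = ₹24795
  → ₹46395

Alternative floor tax:
  Adjusted income: ₹220500 + ₹22000 + ₹67500 = ₹310000
  Less exemption ₹85000 → base ₹225000
  ₹225000 × 18% = ₹40500

₹46395 > ₹40500, so the mainline income levy governs.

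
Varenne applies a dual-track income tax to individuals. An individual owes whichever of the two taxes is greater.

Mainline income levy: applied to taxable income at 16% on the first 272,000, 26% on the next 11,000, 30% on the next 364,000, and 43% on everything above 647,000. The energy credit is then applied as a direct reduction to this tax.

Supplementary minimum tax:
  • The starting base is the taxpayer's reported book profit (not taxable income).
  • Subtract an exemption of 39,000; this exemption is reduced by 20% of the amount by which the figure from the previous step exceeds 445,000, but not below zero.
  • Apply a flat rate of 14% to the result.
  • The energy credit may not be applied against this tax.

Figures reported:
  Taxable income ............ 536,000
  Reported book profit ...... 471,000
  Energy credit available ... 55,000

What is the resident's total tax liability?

Mainline income levy:
  272,000 × 16% = 43,520
  11,000 × 26% = 2,860
  253,000 × 30% = 75,900
  → 122,280
  Less energy credit 55,000 → 67,280

Supplementary minimum tax:
  Base (reported book profit): 471,000
  Exemption: 39,000 − 20% × (471,000 − 445,000) = 39,000 − 5,200 = 33,800
  Base: 471,000 − 33,800 = 437,200
  437,200 × 14% = 61,208

67,280 > 61,208, so the mainline income levy governs.

67,280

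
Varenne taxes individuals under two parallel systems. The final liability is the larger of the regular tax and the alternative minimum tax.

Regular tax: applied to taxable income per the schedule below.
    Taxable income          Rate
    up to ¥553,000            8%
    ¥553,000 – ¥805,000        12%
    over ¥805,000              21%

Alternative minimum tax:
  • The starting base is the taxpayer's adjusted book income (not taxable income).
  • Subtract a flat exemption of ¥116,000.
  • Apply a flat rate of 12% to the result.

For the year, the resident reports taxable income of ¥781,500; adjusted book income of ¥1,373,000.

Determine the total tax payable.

¥150,840

Regular tax:
  ¥553,000 × 8% = ¥44,240
  ¥228,500 × 12% = ¥27,420
  → ¥71,660

Alternative minimum tax:
  Base (adjusted book income): ¥1,373,000
  Less exemption ¥116,000 → base ¥1,257,000
  ¥1,257,000 × 12% = ¥150,840

¥150,840 > ¥71,660, so the alternative minimum tax is the binding amount.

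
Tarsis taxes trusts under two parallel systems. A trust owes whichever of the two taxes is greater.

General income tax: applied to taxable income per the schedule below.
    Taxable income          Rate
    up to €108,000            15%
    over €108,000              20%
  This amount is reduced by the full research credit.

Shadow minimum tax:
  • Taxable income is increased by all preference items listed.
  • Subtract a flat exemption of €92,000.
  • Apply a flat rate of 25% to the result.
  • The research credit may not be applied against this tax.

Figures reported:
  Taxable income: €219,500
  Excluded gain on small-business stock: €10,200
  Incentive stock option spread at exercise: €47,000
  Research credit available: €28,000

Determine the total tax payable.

General income tax:
  €108,000 × 15% = €16,200
  €111,500 × 20% = €22,300
  → €38,500
  Less research credit €28,000 → €10,500

Shadow minimum tax:
  Adjusted income: €219,500 + €10,200 + €47,000 = €276,700
  Less exemption €92,000 → base €184,700
  €184,700 × 25% = €46,175

€46,175 > €10,500, so the shadow minimum tax is the binding amount.

€46,175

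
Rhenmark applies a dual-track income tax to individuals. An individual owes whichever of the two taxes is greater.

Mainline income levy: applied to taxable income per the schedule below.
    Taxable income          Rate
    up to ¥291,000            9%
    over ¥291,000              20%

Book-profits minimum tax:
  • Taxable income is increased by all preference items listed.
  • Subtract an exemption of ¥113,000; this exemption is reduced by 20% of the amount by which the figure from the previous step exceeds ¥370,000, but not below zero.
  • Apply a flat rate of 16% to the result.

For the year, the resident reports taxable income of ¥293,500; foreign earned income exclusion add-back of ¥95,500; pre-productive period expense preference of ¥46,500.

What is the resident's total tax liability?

Mainline income levy:
  ¥291,000 × 9% = ¥26,190
  ¥2,500 × 20% = ¥500
  → ¥26,690

Book-profits minimum tax:
  Adjusted income: ¥293,500 + ¥95,500 + ¥46,500 = ¥435,500
  Exemption: ¥113,000 − 20% × (¥435,500 − ¥370,000) = ¥113,000 − ¥13,100 = ¥99,900
  Base: ¥435,500 − ¥99,900 = ¥335,600
  ¥335,600 × 16% = ¥53,696

¥53,696 > ¥26,690, so the book-profits minimum tax is the binding amount.

¥53,696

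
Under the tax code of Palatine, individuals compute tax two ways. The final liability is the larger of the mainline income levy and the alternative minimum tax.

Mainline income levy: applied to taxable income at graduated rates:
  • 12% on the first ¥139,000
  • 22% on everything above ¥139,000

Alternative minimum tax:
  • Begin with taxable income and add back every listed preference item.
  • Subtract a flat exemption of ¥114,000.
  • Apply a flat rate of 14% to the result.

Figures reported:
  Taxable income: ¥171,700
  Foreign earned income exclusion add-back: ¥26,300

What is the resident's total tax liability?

Alternative minimum tax:
  Adjusted income: ¥171,700 + ¥26,300 = ¥198,000
  Less exemption ¥114,000 → base ¥84,000
  ¥84,000 × 14% = ¥11,760

Mainline income levy:
  ¥139,000 × 12% = ¥16,680
  ¥32,700 × 22% = ¥7,194
  → ¥23,874

¥23,874 > ¥11,760, so the mainline income levy governs.

¥23,874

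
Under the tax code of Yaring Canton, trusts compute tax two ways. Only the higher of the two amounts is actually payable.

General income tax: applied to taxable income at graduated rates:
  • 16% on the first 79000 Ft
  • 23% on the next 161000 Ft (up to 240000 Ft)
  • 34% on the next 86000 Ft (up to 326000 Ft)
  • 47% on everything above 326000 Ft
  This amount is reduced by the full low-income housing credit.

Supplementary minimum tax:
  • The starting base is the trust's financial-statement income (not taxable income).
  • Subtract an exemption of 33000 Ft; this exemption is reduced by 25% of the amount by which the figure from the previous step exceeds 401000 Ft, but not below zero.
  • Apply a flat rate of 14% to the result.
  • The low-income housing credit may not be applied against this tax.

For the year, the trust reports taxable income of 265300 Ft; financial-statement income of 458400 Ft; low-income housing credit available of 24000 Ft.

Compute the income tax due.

61565 Ft

General income tax:
  79000 Ft × 16% = 12640 Ft
  161000 Ft × 23% = 37030 Ft
  25300 Ft × 34% = 8602 Ft
  → 58272 Ft
  Less low-income housing credit 24000 Ft → 34272 Ft

Supplementary minimum tax:
  Base (financial-statement income): 458400 Ft
  Exemption: 33000 Ft − 25% × (458400 Ft − 401000 Ft) = 33000 Ft − 14350 Ft = 18650 Ft
  Base: 458400 Ft − 18650 Ft = 439750 Ft
  439750 Ft × 14% = 61565 Ft

61565 Ft > 34272 Ft, so the supplementary minimum tax is the binding amount.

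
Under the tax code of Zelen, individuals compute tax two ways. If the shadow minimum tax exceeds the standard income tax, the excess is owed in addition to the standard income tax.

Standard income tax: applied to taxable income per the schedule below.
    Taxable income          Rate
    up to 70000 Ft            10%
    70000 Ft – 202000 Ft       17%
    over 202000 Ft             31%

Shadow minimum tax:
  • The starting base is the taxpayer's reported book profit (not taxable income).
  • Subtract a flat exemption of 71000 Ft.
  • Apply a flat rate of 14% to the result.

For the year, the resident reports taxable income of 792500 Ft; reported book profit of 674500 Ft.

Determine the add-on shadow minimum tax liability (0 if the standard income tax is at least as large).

Standard income tax:
  70000 Ft × 10% = 7000 Ft
  132000 Ft × 17% = 22440 Ft
  590500 Ft × 31% = 183055 Ft
  → 212495 Ft

Shadow minimum tax:
  Base (reported book profit): 674500 Ft
  Less exemption 71000 Ft → base 603500 Ft
  603500 Ft × 14% = 84490 Ft

84490 Ft ≤ 212495 Ft, so no add-on is due.

0 Ft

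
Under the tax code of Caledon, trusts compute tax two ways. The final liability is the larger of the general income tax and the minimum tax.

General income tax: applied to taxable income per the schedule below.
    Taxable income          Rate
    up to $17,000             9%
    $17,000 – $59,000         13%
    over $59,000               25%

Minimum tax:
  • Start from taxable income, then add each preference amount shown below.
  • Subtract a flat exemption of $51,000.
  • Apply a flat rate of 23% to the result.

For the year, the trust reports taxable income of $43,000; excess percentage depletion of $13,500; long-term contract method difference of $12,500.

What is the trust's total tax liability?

$4,910

Minimum tax:
  Adjusted income: $43,000 + $13,500 + $12,500 = $69,000
  Less exemption $51,000 → base $18,000
  $18,000 × 23% = $4,140

General income tax:
  $17,000 × 9% = $1,530
  $26,000 × 13% = $3,380
  → $4,910

$4,910 > $4,140, so the general income tax governs.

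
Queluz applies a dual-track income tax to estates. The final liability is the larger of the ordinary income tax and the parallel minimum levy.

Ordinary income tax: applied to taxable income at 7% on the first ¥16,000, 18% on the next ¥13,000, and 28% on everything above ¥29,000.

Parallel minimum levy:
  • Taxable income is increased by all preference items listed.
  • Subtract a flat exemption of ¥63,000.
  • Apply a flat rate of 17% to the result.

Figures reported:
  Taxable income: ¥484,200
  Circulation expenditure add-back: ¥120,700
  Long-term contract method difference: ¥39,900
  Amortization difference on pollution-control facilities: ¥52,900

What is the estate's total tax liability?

¥130,916

Parallel minimum levy:
  Adjusted income: ¥484,200 + ¥120,700 + ¥39,900 + ¥52,900 = ¥697,700
  Less exemption ¥63,000 → base ¥634,700
  ¥634,700 × 17% = ¥107,899

Ordinary income tax:
  ¥16,000 × 7% = ¥1,120
  ¥13,000 × 18% = ¥2,340
  ¥455,200 × 28% = ¥127,456
  → ¥130,916

¥130,916 > ¥107,899, so the ordinary income tax governs.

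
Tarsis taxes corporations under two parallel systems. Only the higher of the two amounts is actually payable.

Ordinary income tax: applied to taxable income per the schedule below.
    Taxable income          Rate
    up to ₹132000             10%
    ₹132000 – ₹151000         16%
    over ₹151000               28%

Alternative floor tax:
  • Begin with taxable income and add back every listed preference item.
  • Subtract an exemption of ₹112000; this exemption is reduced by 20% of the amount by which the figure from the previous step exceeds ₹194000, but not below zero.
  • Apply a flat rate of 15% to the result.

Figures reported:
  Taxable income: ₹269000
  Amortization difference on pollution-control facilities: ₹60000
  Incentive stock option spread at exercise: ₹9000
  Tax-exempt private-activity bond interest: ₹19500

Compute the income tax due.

₹49280

Ordinary income tax:
  ₹132000 × 10% = ₹13200
  ₹19000 × 16% = ₹3040
  ₹118000 × 28% = ₹33040
  → ₹49280

Alternative floor tax:
  Adjusted income: ₹269000 + ₹60000 + ₹9000 + ₹19500 = ₹357500
  Exemption: ₹112000 − 20% × (₹357500 − ₹194000) = ₹112000 − ₹32700 = ₹79300
  Base: ₹357500 − ₹79300 = ₹278200
  ₹278200 × 15% = ₹41730

₹49280 > ₹41730, so the ordinary income tax governs.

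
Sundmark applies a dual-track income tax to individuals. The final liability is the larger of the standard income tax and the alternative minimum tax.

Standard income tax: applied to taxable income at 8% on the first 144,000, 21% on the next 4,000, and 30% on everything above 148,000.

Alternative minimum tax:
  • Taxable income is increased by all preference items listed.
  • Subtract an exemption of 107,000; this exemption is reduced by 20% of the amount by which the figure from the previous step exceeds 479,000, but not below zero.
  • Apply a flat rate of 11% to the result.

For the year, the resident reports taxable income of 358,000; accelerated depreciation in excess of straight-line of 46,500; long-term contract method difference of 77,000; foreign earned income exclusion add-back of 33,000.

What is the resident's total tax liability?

75,360

Alternative minimum tax:
  Adjusted income: 358,000 + 46,500 + 77,000 + 33,000 = 514,500
  Exemption: 107,000 − 20% × (514,500 − 479,000) = 107,000 − 7,100 = 99,900
  Base: 514,500 − 99,900 = 414,600
  414,600 × 11% = 45,606

Standard income tax:
  144,000 × 8% = 11,520
  4,000 × 21% = 840
  210,000 × 30% = 63,000
  → 75,360

75,360 > 45,606, so the standard income tax governs.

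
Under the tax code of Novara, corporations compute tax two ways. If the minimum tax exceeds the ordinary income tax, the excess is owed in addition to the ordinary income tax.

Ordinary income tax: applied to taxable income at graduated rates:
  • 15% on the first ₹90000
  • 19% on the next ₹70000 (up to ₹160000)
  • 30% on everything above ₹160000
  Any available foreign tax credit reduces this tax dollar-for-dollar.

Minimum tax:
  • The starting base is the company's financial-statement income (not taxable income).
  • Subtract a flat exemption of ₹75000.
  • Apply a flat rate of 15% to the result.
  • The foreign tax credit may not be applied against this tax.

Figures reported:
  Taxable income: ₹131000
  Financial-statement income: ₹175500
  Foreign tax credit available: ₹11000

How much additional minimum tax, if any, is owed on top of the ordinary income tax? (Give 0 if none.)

₹4785

Minimum tax:
  Base (financial-statement income): ₹175500
  Less exemption ₹75000 → base ₹100500
  ₹100500 × 15% = ₹15075

Ordinary income tax:
  ₹90000 × 15% = ₹13500
  ₹41000 × 19% = ₹7790
  → ₹21290
  Less foreign tax credit ₹11000 → ₹10290

Excess of minimum tax over ordinary income tax: ₹15075 − ₹10290 = ₹4785.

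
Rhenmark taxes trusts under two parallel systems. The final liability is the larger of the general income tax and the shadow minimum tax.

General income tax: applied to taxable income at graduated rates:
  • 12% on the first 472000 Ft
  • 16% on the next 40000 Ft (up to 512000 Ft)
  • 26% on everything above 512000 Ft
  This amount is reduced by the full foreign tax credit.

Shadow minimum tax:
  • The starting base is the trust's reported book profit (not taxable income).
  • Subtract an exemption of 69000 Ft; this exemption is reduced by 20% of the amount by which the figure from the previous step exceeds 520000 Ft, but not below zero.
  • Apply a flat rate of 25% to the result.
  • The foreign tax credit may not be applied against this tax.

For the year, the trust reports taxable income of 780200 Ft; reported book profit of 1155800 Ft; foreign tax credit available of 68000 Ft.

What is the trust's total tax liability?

288950 Ft

Shadow minimum tax:
  Base (reported book profit): 1155800 Ft
  Exemption: 20% × (1155800 Ft − 520000 Ft) = 127160 Ft ≥ 69000 Ft, so the exemption is fully phased out
  Base: 1155800 Ft − 0 Ft = 1155800 Ft
  1155800 Ft × 25% = 288950 Ft

General income tax:
  472000 Ft × 12% = 56640 Ft
  40000 Ft × 16% = 6400 Ft
  268200 Ft × 26% = 69732 Ft
  → 132772 Ft
  Less foreign tax credit 68000 Ft → 64772 Ft

288950 Ft > 64772 Ft, so the shadow minimum tax is the binding amount.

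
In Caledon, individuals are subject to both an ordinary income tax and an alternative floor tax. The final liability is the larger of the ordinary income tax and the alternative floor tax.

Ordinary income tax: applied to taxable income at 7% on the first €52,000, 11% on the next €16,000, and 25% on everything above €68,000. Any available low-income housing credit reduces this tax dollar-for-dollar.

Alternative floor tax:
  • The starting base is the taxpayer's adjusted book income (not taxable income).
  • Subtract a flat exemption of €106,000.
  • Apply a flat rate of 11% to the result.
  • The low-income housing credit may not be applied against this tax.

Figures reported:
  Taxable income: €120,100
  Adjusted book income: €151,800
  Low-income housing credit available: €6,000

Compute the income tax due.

€12,425

Alternative floor tax:
  Base (adjusted book income): €151,800
  Less exemption €106,000 → base €45,800
  €45,800 × 11% = €5,038

Ordinary income tax:
  €52,000 × 7% = €3,640
  €16,000 × 11% = €1,760
  €52,100 × 25% = €13,025
  → €18,425
  Less low-income housing credit €6,000 → €12,425

€12,425 > €5,038, so the ordinary income tax governs.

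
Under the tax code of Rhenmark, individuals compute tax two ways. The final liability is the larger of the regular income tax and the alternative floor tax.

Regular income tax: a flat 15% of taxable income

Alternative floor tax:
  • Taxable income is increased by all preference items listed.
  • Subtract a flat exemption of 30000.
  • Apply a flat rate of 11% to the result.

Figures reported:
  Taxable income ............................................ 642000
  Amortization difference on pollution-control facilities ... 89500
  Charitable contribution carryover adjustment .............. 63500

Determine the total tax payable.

Regular income tax:
  642000 × 15% = 96300

Alternative floor tax:
  Adjusted income: 642000 + 89500 + 63500 = 795000
  Less exemption 30000 → base 765000
  765000 × 11% = 84150

96300 > 84150, so the regular income tax governs.

96300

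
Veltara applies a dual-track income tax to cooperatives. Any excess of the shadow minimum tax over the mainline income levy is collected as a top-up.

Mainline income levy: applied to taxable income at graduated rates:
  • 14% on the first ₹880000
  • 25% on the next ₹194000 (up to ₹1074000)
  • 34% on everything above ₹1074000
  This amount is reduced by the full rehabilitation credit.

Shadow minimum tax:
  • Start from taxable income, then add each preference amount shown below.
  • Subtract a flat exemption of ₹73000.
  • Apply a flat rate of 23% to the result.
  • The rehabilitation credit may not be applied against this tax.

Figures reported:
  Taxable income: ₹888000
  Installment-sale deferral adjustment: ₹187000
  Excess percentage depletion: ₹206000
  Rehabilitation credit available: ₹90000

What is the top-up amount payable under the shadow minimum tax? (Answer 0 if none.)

Shadow minimum tax:
  Adjusted income: ₹888000 + ₹187000 + ₹206000 = ₹1281000
  Less exemption ₹73000 → base ₹1208000
  ₹1208000 × 23% = ₹277840

Mainline income levy:
  ₹880000 × 14% = ₹123200
  ₹8000 × 25% = ₹2000
  → ₹125200
  Less rehabilitation credit ₹90000 → ₹35200

Excess of shadow minimum tax over mainline income levy: ₹277840 − ₹35200 = ₹242640.

₹242640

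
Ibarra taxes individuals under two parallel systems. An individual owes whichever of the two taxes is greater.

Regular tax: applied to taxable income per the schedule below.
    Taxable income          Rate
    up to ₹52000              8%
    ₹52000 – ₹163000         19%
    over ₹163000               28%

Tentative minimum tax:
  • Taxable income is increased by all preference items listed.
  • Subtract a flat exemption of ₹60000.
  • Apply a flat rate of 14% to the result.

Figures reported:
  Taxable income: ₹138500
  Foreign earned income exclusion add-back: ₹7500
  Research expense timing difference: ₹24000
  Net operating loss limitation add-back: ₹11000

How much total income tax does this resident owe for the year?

₹20595

Regular tax:
  ₹52000 × 8% = ₹4160
  ₹86500 × 19% = ₹16435
  → ₹20595

Tentative minimum tax:
  Adjusted income: ₹138500 + ₹7500 + ₹24000 + ₹11000 = ₹181000
  Less exemption ₹60000 → base ₹121000
  ₹121000 × 14% = ₹16940

₹20595 > ₹16940, so the regular tax governs.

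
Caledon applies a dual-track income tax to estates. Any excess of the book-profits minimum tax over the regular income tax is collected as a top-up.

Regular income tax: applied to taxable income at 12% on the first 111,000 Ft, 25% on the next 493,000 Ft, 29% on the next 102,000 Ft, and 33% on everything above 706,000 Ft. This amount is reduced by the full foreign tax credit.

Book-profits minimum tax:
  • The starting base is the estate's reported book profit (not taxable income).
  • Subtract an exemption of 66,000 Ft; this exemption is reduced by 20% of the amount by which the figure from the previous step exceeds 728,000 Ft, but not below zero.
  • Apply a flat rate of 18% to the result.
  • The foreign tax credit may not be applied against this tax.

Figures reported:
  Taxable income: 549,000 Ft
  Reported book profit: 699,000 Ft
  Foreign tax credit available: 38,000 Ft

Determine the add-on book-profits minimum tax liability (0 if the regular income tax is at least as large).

29,120 Ft

Regular income tax:
  111,000 Ft × 12% = 13,320 Ft
  438,000 Ft × 25% = 109,500 Ft
  → 122,820 Ft
  Less foreign tax credit 38,000 Ft → 84,820 Ft

Book-profits minimum tax:
  Base (reported book profit): 699,000 Ft
  Exemption: 699,000 Ft ≤ 728,000 Ft, so full 66,000 Ft applies
  Base: 699,000 Ft − 66,000 Ft = 633,000 Ft
  633,000 Ft × 18% = 113,940 Ft

Excess of book-profits minimum tax over regular income tax: 113,940 Ft − 84,820 Ft = 29,120 Ft.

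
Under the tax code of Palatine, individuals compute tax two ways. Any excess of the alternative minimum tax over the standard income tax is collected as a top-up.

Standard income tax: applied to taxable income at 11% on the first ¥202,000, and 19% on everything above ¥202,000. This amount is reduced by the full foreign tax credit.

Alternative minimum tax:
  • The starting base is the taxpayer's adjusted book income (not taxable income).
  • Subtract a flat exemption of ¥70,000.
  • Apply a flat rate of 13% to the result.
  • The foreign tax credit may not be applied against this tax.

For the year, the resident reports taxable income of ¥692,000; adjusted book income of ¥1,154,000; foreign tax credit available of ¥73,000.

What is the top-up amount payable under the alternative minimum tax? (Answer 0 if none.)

Standard income tax:
  ¥202,000 × 11% = ¥22,220
  ¥490,000 × 19% = ¥93,100
  → ¥115,320
  Less foreign tax credit ¥73,000 → ¥42,320

Alternative minimum tax:
  Base (adjusted book income): ¥1,154,000
  Less exemption ¥70,000 → base ¥1,084,000
  ¥1,084,000 × 13% = ¥140,920

Excess of alternative minimum tax over standard income tax: ¥140,920 − ¥42,320 = ¥98,600.

¥98,600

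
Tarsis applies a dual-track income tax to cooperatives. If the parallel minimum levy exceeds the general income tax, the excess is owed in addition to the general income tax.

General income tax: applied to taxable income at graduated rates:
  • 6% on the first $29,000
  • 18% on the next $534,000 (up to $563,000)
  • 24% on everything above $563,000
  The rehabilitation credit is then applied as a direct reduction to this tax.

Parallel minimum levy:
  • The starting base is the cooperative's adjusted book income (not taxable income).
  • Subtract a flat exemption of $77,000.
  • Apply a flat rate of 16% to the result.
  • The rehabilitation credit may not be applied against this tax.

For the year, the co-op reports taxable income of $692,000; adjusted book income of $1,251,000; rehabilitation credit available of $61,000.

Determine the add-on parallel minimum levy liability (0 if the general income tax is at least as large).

$120,020

General income tax:
  $29,000 × 6% = $1,740
  $534,000 × 18% = $96,120
  $129,000 × 24% = $30,960
  → $128,820
  Less rehabilitation credit $61,000 → $67,820

Parallel minimum levy:
  Base (adjusted book income): $1,251,000
  Less exemption $77,000 → base $1,174,000
  $1,174,000 × 16% = $187,840

Excess of parallel minimum levy over general income tax: $187,840 − $67,820 = $120,020.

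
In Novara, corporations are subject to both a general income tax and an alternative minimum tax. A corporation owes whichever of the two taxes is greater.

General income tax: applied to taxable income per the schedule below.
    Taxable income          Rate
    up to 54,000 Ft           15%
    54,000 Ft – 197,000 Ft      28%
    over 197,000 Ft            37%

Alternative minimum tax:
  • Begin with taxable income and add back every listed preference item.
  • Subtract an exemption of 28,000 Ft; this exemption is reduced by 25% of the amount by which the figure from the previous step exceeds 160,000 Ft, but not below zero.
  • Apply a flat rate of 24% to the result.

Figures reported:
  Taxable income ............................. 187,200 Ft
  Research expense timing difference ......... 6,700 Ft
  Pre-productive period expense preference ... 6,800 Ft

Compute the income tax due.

General income tax:
  54,000 Ft × 15% = 8,100 Ft
  133,200 Ft × 28% = 37,296 Ft
  → 45,396 Ft

Alternative minimum tax:
  Adjusted income: 187,200 Ft + 6,700 Ft + 6,800 Ft = 200,700 Ft
  Exemption: 28,000 Ft − 25% × (200,700 Ft − 160,000 Ft) = 28,000 Ft − 10,175 Ft = 17,825 Ft
  Base: 200,700 Ft − 17,825 Ft = 182,875 Ft
  182,875 Ft × 24% = 43,890 Ft

45,396 Ft > 43,890 Ft, so the general income tax governs.

45,396 Ft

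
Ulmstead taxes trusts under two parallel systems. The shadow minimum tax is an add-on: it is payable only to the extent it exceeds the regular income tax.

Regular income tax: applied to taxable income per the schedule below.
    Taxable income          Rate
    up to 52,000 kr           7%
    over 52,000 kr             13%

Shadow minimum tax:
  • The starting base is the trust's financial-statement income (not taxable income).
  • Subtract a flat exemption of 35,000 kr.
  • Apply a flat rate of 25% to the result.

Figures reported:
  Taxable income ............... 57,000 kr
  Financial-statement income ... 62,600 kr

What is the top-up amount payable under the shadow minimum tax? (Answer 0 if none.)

Shadow minimum tax:
  Base (financial-statement income): 62,600 kr
  Less exemption 35,000 kr → base 27,600 kr
  27,600 kr × 25% = 6,900 kr

Regular income tax:
  52,000 kr × 7% = 3,640 kr
  5,000 kr × 13% = 650 kr
  → 4,290 kr

Excess of shadow minimum tax over regular income tax: 6,900 kr − 4,290 kr = 2,610 kr.

2,610 kr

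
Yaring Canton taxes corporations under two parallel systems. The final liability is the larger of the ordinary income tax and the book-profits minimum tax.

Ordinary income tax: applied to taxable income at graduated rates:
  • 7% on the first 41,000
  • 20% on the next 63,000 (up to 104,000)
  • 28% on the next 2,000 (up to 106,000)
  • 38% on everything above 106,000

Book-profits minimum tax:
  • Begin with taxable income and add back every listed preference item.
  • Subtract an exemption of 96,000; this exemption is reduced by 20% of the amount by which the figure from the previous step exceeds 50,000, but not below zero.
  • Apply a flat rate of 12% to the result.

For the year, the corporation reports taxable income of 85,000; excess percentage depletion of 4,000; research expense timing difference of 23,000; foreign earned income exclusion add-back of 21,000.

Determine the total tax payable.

11,670

Ordinary income tax:
  41,000 × 7% = 2,870
  44,000 × 20% = 8,800
  → 11,670

Book-profits minimum tax:
  Adjusted income: 85,000 + 4,000 + 23,000 + 21,000 = 133,000
  Exemption: 96,000 − 20% × (133,000 − 50,000) = 96,000 − 16,600 = 79,400
  Base: 133,000 − 79,400 = 53,600
  53,600 × 12% = 6,432

11,670 > 6,432, so the ordinary income tax governs.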